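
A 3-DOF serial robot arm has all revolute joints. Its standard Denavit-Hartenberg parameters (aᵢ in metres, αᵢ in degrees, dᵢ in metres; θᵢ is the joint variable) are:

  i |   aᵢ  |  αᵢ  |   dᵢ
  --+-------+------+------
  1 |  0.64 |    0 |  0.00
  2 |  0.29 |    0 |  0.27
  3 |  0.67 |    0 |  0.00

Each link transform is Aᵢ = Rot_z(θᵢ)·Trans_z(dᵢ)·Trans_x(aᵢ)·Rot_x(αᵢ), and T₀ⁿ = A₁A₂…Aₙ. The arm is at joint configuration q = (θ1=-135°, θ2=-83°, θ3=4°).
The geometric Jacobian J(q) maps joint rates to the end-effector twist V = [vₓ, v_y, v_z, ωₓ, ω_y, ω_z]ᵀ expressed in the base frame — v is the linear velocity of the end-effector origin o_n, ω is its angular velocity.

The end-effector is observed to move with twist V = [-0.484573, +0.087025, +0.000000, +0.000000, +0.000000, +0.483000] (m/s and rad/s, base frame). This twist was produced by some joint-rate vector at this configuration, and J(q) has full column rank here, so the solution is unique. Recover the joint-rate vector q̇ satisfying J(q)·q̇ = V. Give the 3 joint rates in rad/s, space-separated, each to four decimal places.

o_n = [-1.2365, 0.1007, 0.2700]
J₁: ẑ×o_n = [-0.1007, -1.2365, 0.0000], ω = ẑ
J2: z=[0.0000, 0.0000, 1.0000] o=[-0.4525, -0.4525, 0.0000] → [-0.5532, -0.7840, 0.0000, 0.0000, 0.0000, 1.0000]
J3: z=[0.0000, 0.0000, 1.0000] o=[-0.6811, -0.2740, 0.2700] → [-0.3747, -0.5555, 0.0000, 0.0000, 0.0000, 1.0000]
q̇ = J⁺·V = [-0.7210, 0.5940, 0.6100]

-0.7210 0.5940 0.6100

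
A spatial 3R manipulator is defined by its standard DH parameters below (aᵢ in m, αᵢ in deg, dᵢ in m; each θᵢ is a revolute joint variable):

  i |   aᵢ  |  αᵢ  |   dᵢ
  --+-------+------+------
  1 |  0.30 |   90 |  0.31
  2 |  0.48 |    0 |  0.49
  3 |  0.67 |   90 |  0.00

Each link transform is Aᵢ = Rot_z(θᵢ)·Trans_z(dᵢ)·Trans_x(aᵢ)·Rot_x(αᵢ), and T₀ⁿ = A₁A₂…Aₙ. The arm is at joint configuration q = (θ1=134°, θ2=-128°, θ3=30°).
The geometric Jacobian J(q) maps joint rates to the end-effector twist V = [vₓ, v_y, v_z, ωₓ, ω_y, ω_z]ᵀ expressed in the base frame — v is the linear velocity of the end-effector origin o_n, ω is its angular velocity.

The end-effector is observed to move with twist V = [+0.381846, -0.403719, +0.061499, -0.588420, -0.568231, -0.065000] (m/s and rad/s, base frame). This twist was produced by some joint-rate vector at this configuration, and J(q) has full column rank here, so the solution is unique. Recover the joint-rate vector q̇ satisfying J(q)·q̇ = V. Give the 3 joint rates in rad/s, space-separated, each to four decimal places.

-0.0650 0.0500 -0.8680

o_n = [0.4141, 0.2765, -0.7317]
J₁: ẑ×o_n = [-0.2765, 0.4141, 0.0000], ω = ẑ
J2: z=[0.7193, 0.6947, 0.0000] o=[-0.2084, 0.2158, 0.3100] → [-0.7236, 0.7494, -0.3888, 0.7193, 0.6947, 0.0000]
J3: z=[0.7193, 0.6947, 0.0000] o=[0.3494, 0.3436, -0.0682] → [-0.4609, 0.4773, -0.0932, 0.7193, 0.6947, 0.0000]
q̇ = J⁺·V = [-0.0650, 0.0500, -0.8680]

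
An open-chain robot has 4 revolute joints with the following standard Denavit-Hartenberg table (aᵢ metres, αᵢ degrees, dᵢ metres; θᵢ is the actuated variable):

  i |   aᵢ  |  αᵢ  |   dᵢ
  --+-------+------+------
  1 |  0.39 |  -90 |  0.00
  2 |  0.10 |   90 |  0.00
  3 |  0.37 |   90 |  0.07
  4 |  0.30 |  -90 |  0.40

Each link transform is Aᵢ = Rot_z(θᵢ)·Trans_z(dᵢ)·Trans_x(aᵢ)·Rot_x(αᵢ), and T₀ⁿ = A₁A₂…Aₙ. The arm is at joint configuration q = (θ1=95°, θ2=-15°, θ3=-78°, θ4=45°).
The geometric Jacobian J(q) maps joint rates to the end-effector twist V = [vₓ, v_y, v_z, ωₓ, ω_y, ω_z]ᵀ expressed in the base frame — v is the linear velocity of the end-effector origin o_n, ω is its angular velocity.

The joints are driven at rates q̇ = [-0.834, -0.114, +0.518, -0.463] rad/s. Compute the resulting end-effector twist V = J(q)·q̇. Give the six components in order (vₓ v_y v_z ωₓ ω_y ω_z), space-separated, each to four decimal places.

o_n = [0.6368, 0.2088, 0.2285]
J₁: ẑ×o_n = [-0.2088, 0.6368, 0.0000], ω = ẑ
J2: z=[-0.9962, -0.0872, 0.0000] o=[-0.0340, 0.3885, 0.0000] → [-0.0199, 0.2276, 0.2374, -0.9962, -0.0872, 0.0000]
J3: z=[0.0226, -0.2578, 0.9659] o=[-0.0424, 0.4847, 0.0259] → [0.2143, 0.6515, 0.1689, 0.0226, -0.2578, 0.9659]
J4: z=[0.2895, -0.9231, -0.2532] o=[0.3132, 0.5723, 0.1134] → [-0.1982, -0.1152, 0.1935, 0.2895, -0.9231, -0.2532]
V = J·q̇ = [0.3792, -0.1662, -0.0292, -0.0088, 0.3038, -0.2164]

0.3792 -0.1662 -0.0292 -0.0088 0.3038 -0.2164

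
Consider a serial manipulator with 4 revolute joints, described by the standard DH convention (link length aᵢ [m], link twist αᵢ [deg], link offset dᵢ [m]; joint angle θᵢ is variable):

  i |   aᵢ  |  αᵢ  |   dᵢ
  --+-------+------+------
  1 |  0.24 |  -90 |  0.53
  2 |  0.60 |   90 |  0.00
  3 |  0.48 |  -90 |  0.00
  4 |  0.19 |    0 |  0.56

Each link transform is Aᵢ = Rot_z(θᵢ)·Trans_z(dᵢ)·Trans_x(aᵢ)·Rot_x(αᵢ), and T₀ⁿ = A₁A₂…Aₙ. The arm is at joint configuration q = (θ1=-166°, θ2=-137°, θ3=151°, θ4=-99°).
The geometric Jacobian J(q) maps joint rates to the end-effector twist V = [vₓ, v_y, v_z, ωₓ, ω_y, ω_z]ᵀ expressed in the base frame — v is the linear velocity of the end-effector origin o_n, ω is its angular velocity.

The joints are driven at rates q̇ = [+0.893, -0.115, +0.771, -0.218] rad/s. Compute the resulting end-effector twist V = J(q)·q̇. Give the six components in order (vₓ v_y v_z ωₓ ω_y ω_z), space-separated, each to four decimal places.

o_n = [-0.2207, 0.2248, 0.3482]
J₁: ẑ×o_n = [-0.2248, -0.2207, 0.0000], ω = ẑ
J2: z=[0.2419, -0.9703, 0.0000] o=[-0.2329, -0.0581, 0.5300] → [0.1764, 0.0440, 0.0802, 0.2419, -0.9703, 0.0000]
J3: z=[0.6617, 0.1650, -0.7314] o=[0.1929, 0.0481, 0.9392] → [0.0317, 0.6936, 0.1852, 0.6617, 0.1650, -0.7314]
J4: z=[-0.5556, 0.7629, -0.3306] o=[-0.0487, -0.2520, 0.6529] → [-0.0748, -0.1124, -0.1337, -0.5556, 0.7629, -0.3306]
V = J·q̇ = [-0.1803, 0.3571, 0.1627, 0.6035, 0.0725, 0.4012]

-0.1803 0.3571 0.1627 0.6035 0.0725 0.4012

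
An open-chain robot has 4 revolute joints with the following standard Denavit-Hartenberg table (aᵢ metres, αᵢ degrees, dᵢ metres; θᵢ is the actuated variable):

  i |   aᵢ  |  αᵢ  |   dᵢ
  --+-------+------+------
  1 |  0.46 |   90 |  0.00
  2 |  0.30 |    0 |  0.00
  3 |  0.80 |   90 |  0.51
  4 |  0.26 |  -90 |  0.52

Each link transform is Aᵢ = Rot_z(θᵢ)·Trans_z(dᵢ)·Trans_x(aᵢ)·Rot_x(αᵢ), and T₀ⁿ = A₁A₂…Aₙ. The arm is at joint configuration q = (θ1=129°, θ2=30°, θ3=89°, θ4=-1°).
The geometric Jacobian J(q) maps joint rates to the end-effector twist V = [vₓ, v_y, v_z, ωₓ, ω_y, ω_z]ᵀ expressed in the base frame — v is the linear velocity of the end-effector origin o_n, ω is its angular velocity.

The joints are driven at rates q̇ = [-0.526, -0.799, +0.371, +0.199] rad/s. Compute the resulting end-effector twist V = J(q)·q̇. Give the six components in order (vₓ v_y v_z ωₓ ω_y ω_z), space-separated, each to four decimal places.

o_n = [-0.0230, 0.8316, 1.3292]
J₁: ẑ×o_n = [-0.8316, -0.0230, 0.0000], ω = ẑ
J2: z=[0.7771, 0.6293, 0.0000] o=[-0.2895, 0.3575, 0.0000] → [0.8365, -1.0330, 0.2007, 0.7771, 0.6293, 0.0000]
J3: z=[0.7771, 0.6293, 0.0000] o=[-0.4530, 0.5594, 0.1500] → [0.7421, -0.9164, -0.0591, 0.7771, 0.6293, 0.0000]
J4: z=[-0.5504, 0.6797, 0.4848] o=[0.1874, 0.5789, 0.8497] → [0.2034, 0.1619, 0.0040, -0.5504, 0.6797, 0.4848]
V = J·q̇ = [0.0849, 0.5297, -0.1815, -0.4422, -0.1341, -0.4295]

0.0849 0.5297 -0.1815 -0.4422 -0.1341 -0.4295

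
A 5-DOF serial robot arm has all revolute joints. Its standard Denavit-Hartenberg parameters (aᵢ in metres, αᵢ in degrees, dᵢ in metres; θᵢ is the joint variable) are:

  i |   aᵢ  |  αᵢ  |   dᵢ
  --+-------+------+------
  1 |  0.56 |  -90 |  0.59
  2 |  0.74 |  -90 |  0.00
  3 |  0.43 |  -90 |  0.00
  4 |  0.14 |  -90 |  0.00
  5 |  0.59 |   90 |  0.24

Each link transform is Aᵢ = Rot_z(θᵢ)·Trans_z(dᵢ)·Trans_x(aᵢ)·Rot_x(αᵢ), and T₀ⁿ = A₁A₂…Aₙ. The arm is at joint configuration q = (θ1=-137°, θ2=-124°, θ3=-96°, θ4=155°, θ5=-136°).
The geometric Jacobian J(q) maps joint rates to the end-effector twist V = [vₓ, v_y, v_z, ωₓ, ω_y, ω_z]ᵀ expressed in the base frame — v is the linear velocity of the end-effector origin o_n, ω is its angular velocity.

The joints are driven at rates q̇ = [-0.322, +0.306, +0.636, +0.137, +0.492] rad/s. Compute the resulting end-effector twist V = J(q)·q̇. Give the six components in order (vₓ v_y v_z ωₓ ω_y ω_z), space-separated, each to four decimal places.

o_n = [0.2569, -0.6164, 1.6794]
J₁: ẑ×o_n = [0.6164, 0.2569, -0.0000], ω = ẑ
J2: z=[0.6820, -0.7314, 0.0000] o=[-0.4096, -0.3819, 0.5900] → [-0.7968, -0.7430, 0.3275, 0.6820, -0.7314, 0.0000]
J3: z=[-0.6063, -0.5654, 0.5592] o=[-0.1069, -0.0997, 1.2035] → [0.0198, 0.4920, 0.5189, -0.6063, -0.5654, 0.5592]
J4: z=[0.4780, 0.3028, 0.8245] o=[0.1663, -0.4296, 1.1662] → [0.3094, -0.1707, -0.1167, 0.4780, 0.3028, 0.8245]
J5: z=[-0.8181, -0.1882, 0.5434] o=[0.1216, -0.2988, 1.1441] → [0.0718, 0.5114, 0.2853, -0.8181, -0.1882, 0.5434]
V = J·q̇ = [-0.3520, 0.2311, 0.5546, -0.5139, -0.6345, 0.4140]

-0.3520 0.2311 0.5546 -0.5139 -0.6345 0.4140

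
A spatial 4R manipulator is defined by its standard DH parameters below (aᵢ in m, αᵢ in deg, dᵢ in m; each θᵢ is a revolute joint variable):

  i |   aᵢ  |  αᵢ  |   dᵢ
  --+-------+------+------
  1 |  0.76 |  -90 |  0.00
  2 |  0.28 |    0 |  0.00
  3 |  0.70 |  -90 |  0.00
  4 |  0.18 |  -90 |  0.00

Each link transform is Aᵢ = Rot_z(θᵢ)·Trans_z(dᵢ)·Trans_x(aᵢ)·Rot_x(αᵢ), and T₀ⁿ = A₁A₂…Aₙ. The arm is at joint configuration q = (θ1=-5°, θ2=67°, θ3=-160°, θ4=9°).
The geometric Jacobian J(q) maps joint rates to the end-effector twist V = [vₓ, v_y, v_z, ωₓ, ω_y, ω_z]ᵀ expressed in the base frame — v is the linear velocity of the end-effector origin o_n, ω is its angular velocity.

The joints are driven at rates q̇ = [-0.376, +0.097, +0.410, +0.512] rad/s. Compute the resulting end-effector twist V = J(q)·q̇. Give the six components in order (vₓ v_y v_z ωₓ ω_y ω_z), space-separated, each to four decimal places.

o_n = [0.8179, -0.0998, 0.6188]
J₁: ẑ×o_n = [0.0998, 0.8179, -0.0000], ω = ẑ
J2: z=[0.0872, 0.9962, 0.0000] o=[0.7571, -0.0662, 0.0000] → [0.6165, -0.0539, -0.0635, 0.0872, 0.9962, 0.0000]
J3: z=[0.0872, 0.9962, 0.0000] o=[0.8661, -0.0758, -0.2577] → [0.8732, -0.0764, 0.0459, 0.0872, 0.9962, 0.0000]
J4: z=[0.9948, -0.0870, 0.0523] o=[0.8296, -0.0726, 0.4413] → [-0.0140, -0.1772, -0.0281, 0.9948, -0.0870, 0.0523]
V = J·q̇ = [0.3731, -0.4348, -0.0017, 0.5535, 0.4605, -0.3492]

0.3731 -0.4348 -0.0017 0.5535 0.4605 -0.3492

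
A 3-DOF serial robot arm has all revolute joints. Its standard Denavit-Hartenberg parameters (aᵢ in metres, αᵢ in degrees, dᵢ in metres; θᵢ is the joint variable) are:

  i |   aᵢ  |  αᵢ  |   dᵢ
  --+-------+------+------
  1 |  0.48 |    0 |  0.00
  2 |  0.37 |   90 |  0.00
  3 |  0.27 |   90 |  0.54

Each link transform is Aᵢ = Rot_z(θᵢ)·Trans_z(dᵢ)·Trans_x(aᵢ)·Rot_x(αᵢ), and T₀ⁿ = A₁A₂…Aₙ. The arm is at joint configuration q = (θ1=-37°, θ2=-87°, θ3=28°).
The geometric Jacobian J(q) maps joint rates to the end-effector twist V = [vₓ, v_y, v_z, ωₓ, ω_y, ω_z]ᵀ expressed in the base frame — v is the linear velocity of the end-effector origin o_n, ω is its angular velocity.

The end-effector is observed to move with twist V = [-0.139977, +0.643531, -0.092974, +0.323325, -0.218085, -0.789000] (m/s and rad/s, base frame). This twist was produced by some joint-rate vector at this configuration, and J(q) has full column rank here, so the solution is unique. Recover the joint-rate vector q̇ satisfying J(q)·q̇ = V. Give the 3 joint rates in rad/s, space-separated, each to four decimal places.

o_n = [-0.4045, -0.4913, 0.1268]
J₁: ẑ×o_n = [0.4913, -0.4045, 0.0000], ω = ẑ
J2: z=[0.0000, 0.0000, 1.0000] o=[0.3833, -0.2889, 0.0000] → [0.2024, -0.7879, 0.0000, 0.0000, 0.0000, 1.0000]
J3: z=[-0.8290, 0.5592, 0.0000] o=[0.1764, -0.5956, 0.0000] → [0.0709, 0.1051, 0.2384, -0.8290, 0.5592, 0.0000]
q̇ = J⁺·V = [0.1640, -0.9530, -0.3900]

0.1640 -0.9530 -0.3900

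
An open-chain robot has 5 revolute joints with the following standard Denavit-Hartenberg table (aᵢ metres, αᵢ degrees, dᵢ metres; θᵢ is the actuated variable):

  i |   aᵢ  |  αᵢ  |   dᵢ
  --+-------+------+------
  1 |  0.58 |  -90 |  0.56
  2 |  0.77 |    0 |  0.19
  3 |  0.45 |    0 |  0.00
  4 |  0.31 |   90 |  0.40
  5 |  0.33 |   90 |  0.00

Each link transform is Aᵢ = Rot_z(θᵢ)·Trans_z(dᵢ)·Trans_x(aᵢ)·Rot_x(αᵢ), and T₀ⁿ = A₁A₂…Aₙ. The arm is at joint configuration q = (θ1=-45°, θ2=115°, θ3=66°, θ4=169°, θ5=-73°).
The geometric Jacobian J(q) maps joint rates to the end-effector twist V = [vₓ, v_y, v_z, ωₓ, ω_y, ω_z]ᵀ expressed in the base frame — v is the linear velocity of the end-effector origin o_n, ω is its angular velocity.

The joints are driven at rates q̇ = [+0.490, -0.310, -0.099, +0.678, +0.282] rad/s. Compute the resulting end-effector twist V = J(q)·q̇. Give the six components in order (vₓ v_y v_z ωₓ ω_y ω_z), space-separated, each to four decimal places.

o_n = [0.3390, 0.0491, -0.0594]
J₁: ẑ×o_n = [-0.0491, 0.3390, 0.0000], ω = ẑ
J2: z=[0.7071, 0.7071, 0.0000] o=[0.4101, -0.4101, 0.5600] → [-0.4380, 0.4380, 0.3750, 0.7071, 0.7071, 0.0000]
J3: z=[0.7071, 0.7071, 0.0000] o=[0.3144, -0.0457, -0.1379] → [0.0555, -0.0555, 0.0496, 0.7071, 0.7071, 0.0000]
J4: z=[0.7071, 0.7071, 0.0000] o=[-0.0038, 0.2725, -0.1300] → [0.0499, -0.0499, -0.4003, 0.7071, 0.7071, 0.0000]
J5: z=[-0.1228, 0.1228, 0.9848] o=[0.4949, 0.3395, -0.0762] → [0.2880, -0.1515, 0.0548, -0.1228, 0.1228, 0.9848]
V = J·q̇ = [0.2213, -0.0408, -0.3771, 0.1556, 0.2248, 0.7677]

0.2213 -0.0408 -0.3771 0.1556 0.2248 0.7677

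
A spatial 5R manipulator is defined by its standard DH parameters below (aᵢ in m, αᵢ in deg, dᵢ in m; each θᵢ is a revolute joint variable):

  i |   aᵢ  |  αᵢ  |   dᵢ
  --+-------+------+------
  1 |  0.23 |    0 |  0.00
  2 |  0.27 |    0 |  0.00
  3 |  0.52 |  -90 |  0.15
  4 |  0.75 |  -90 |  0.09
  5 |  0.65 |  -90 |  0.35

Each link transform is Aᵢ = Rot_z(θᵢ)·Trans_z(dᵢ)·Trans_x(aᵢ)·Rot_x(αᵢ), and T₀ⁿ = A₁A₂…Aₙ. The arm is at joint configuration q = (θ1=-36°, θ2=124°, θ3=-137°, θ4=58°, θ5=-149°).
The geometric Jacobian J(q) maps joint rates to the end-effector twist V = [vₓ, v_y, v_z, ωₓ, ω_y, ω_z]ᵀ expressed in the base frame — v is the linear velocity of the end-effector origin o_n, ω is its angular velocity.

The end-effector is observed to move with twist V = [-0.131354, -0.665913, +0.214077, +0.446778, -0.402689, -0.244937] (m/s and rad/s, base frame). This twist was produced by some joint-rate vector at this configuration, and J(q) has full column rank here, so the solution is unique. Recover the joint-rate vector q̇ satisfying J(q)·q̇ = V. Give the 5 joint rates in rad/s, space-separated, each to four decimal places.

o_n = [0.7295, 0.1678, -0.1990]
J₁: ẑ×o_n = [-0.1678, 0.7295, 0.0000], ω = ẑ
J2: z=[0.0000, 0.0000, 1.0000] o=[0.1861, -0.1352, 0.0000] → [-0.3030, 0.5435, 0.0000, 0.0000, 0.0000, 1.0000]
J3: z=[0.0000, 0.0000, 1.0000] o=[0.1955, 0.1346, 0.0000] → [-0.0331, 0.5340, 0.0000, 0.0000, 0.0000, 1.0000]
J4: z=[0.7547, 0.6561, 0.0000] o=[0.5366, -0.2578, 0.1500] → [-0.2290, 0.2634, 0.1946, 0.7547, 0.6561, 0.0000]
J5: z=[-0.5564, 0.6400, -0.5299] o=[0.8653, -0.4987, -0.4860] → [0.5369, 0.2316, -0.2839, -0.5564, 0.6400, -0.5299]
q̇ = J⁺·V = [-0.9620, -0.4200, 0.7640, 0.0730, -0.7040]

-0.9620 -0.4200 0.7640 0.0730 -0.7040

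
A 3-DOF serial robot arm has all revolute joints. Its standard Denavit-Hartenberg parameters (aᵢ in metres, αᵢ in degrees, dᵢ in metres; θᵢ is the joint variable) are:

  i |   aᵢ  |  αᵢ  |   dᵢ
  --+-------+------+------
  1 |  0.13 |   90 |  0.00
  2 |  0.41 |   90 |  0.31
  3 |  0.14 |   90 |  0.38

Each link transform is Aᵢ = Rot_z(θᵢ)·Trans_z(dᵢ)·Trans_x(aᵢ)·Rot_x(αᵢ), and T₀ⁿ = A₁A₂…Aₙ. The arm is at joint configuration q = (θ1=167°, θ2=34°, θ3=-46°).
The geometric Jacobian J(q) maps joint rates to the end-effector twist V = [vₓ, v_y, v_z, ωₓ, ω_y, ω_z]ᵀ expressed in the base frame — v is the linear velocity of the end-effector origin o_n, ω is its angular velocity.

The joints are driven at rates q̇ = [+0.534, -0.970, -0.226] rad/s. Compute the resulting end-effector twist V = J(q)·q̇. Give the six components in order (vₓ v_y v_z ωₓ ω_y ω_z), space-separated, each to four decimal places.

o_n = [-0.6964, 0.3756, -0.0314]
J₁: ẑ×o_n = [-0.3756, -0.6964, 0.0000], ω = ẑ
J2: z=[0.2250, 0.9744, 0.0000] o=[-0.1267, 0.0292, 0.0000] → [-0.0306, 0.0071, 0.6330, 0.2250, 0.9744, 0.0000]
J3: z=[-0.5449, 0.1258, -0.8290] o=[-0.3881, 0.4078, 0.2293] → [-0.0595, 0.1135, 0.0563, -0.5449, 0.1258, -0.8290]
V = J·q̇ = [-0.1575, -0.4044, -0.6268, -0.0951, -0.9736, 0.7214]

-0.1575 -0.4044 -0.6268 -0.0951 -0.9736 0.7214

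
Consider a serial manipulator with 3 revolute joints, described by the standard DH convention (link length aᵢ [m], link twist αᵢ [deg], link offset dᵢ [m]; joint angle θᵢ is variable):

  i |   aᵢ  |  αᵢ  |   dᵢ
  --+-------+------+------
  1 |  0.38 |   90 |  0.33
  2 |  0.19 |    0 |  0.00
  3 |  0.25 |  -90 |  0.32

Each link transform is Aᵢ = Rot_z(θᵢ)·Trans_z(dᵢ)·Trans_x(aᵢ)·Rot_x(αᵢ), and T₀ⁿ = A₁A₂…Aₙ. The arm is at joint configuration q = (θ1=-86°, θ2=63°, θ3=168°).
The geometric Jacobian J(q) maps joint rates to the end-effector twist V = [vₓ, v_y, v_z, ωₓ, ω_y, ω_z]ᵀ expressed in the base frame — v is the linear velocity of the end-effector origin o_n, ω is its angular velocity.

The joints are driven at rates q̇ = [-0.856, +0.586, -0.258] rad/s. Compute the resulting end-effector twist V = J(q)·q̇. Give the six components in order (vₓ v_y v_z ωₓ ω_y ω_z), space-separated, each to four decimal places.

o_n = [-0.2977, -0.3305, 0.3050]
J₁: ẑ×o_n = [0.3305, -0.2977, 0.0000], ω = ẑ
J2: z=[-0.9976, -0.0698, 0.0000] o=[0.0265, -0.3791, 0.3300] → [0.0017, -0.0249, -0.0711, -0.9976, -0.0698, 0.0000]
J3: z=[-0.9976, -0.0698, 0.0000] o=[0.0325, -0.4651, 0.4993] → [0.0136, -0.1938, -0.1573, -0.9976, -0.0698, 0.0000]
V = J·q̇ = [-0.2854, 0.2902, -0.0011, -0.3272, -0.0229, -0.8560]

-0.2854 0.2902 -0.0011 -0.3272 -0.0229 -0.8560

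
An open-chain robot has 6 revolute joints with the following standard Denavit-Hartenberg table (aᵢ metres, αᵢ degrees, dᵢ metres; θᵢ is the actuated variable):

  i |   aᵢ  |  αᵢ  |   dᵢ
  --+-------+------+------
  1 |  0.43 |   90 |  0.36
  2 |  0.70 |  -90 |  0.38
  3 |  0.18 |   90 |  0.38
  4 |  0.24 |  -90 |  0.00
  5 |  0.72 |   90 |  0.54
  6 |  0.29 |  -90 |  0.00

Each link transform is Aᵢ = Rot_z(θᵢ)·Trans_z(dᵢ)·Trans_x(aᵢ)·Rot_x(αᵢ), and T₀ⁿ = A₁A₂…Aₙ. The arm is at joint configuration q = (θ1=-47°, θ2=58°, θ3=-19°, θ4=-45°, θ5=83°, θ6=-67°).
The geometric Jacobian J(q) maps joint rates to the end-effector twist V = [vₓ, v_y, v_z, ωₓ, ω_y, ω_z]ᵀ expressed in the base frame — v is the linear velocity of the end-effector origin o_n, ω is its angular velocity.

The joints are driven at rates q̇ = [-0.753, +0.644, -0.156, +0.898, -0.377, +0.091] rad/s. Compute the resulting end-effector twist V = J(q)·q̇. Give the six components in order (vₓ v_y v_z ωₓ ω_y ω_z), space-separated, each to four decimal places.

o_n = [0.8095, -0.5720, 1.8505]
J₁: ẑ×o_n = [0.5720, 0.8095, -0.0000], ω = ẑ
J2: z=[-0.7314, -0.6820, 0.0000] o=[0.2933, -0.3145, 0.3600] → [-1.0165, 1.0901, 0.5404, -0.7314, -0.6820, 0.0000]
J3: z=[-0.5784, 0.6202, 0.5299] o=[0.2683, -0.8449, 0.9536] → [0.4116, 0.8055, -0.4935, -0.5784, 0.6202, 0.5299]
J4: z=[-0.8092, -0.5187, -0.2761] o=[0.0672, -0.7152, 1.2993] → [-0.2463, 0.2410, 0.2691, -0.8092, -0.5187, -0.2761]
J5: z=[-0.3357, 0.0224, 0.9417] o=[0.1829, -0.9203, 1.3455] → [-0.3167, 0.7596, -0.1310, -0.3357, 0.0224, 0.9417]
J6: z=[0.3800, -0.9115, 0.1572] o=[0.6222, -0.6125, 2.0682] → [0.1920, 0.1122, 0.1861, 0.3800, -0.9115, 0.1572]
V = J·q̇ = [-1.2339, -0.0929, 0.7330, -0.9463, -1.0931, -1.4243]

-1.2339 -0.0929 0.7330 -0.9463 -1.0931 -1.4243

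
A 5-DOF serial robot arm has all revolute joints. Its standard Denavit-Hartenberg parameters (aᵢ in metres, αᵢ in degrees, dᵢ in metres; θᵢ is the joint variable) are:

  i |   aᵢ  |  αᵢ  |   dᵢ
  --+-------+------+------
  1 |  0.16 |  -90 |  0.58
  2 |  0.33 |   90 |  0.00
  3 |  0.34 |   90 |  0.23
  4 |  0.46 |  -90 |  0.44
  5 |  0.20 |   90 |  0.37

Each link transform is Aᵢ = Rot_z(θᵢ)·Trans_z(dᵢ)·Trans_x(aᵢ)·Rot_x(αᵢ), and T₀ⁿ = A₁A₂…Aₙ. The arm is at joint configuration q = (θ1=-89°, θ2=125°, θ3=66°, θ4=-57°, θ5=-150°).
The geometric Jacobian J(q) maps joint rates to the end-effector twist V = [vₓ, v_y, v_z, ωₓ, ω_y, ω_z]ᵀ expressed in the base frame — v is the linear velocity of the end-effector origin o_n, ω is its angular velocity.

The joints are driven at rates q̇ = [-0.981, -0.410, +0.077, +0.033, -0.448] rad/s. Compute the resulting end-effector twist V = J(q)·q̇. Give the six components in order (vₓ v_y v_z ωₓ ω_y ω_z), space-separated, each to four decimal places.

o_n = [0.5111, 0.3529, -0.4727]
J₁: ẑ×o_n = [-0.3529, 0.5111, 0.0000], ω = ẑ
J2: z=[0.9998, 0.0175, 0.0000] o=[0.0028, -0.1600, 0.5800] → [-0.0184, 1.0525, 0.5039, 0.9998, 0.0175, 0.0000]
J3: z=[0.0143, -0.8190, -0.5736] o=[-0.0005, 0.0293, 0.3097] → [0.8264, -0.2822, 0.4236, 0.0143, -0.8190, -0.5736]
J4: z=[-0.4158, 0.5168, -0.7483] o=[0.3120, -0.0744, 0.0645] → [0.0421, -0.3724, -0.2806, -0.4158, 0.5168, -0.7483]
J5: z=[0.7704, -0.2371, -0.5918] o=[0.3513, 0.5314, -0.1270] → [-0.0237, 0.1718, -0.0997, 0.7704, -0.2371, -0.5918]
V = J·q̇ = [0.4294, -1.0439, -0.1386, -0.7677, 0.0530, -0.7847]

0.4294 -1.0439 -0.1386 -0.7677 0.0530 -0.7847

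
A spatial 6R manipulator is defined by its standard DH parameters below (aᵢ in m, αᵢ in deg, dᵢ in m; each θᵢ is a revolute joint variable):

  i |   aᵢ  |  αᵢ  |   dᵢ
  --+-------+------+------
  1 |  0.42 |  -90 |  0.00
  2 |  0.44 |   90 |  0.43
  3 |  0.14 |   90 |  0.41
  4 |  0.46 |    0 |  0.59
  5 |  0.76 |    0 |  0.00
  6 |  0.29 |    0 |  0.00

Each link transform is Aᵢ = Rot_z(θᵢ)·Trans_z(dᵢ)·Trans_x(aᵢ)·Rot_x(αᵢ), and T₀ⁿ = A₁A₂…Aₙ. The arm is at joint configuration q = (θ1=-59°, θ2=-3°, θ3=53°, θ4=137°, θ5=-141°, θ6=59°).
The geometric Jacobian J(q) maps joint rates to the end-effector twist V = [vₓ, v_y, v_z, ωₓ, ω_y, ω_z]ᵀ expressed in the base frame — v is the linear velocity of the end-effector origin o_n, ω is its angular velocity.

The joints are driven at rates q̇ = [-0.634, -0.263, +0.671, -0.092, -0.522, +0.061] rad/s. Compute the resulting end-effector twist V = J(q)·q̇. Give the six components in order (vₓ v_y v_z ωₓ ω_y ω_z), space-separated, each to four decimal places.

o_n = [1.4485, -1.1362, 0.9776]
J₁: ẑ×o_n = [1.1362, 1.4485, -0.0000], ω = ẑ
J2: z=[0.8572, 0.5150, 0.0000] o=[0.2163, -0.3600, 0.0000] → [0.5035, -0.8380, -1.3000, 0.8572, 0.5150, 0.0000]
J3: z=[-0.0270, 0.0449, 0.9986] o=[0.8112, -0.5152, 0.0230] → [0.6630, 0.6621, -0.0118, -0.0270, 0.0449, 0.9986]
J4: z=[-0.1051, -0.9936, 0.0418] o=[0.9393, -0.5113, 0.4369] → [-0.5112, 0.0781, 0.5716, -0.1051, -0.9936, 0.0418]
J5: z=[-0.1051, -0.9936, 0.0418] o=[0.5344, -1.0485, 0.7642] → [-0.2084, 0.0606, 0.9174, -0.1051, -0.9936, 0.0418]
J6: z=[-0.1051, -0.9936, 0.0418] o=[1.2895, -1.1296, 0.7352] → [-0.2406, 0.0321, 0.1586, -0.1051, -0.9936, 0.0418]
V = J·q̇ = [-0.2668, -0.2905, -0.1879, -0.1854, 0.4441, 0.0130]

-0.2668 -0.2905 -0.1879 -0.1854 0.4441 0.0130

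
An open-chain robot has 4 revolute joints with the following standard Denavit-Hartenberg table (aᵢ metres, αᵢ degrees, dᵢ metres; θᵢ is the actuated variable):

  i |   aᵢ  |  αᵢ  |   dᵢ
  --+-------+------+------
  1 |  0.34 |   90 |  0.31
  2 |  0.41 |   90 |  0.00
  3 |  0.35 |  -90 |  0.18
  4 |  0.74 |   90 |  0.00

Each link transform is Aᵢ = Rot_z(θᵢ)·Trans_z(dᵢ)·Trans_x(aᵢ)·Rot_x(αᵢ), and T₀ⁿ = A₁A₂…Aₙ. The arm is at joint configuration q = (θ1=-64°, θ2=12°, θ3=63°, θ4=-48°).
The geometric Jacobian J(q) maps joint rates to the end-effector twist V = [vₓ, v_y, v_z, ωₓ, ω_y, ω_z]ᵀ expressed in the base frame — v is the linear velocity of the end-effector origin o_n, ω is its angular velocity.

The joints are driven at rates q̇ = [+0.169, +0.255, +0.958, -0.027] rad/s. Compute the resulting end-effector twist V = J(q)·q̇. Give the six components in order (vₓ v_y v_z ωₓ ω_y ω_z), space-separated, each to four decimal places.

-0.3197 0.3361 0.0722 -0.1205 -0.3066 -0.7631

o_n = [-0.1209, -1.4699, -0.2390]
J₁: ẑ×o_n = [1.4699, -0.1209, 0.0000], ω = ẑ
J2: z=[-0.8988, -0.4384, 0.0000] o=[0.1490, -0.3056, 0.3100] → [0.2406, -0.4934, 0.9281, -0.8988, -0.4384, 0.0000]
J3: z=[0.0911, -0.1869, -0.9781] o=[0.3249, -0.6660, 0.3952] → [-0.6678, 0.4938, -0.1566, 0.0911, -0.1869, -0.9781]
J4: z=[-0.7901, 0.5843, -0.1853] o=[0.1291, -0.9761, 0.2522] → [-0.3785, -0.3418, 0.5362, -0.7901, 0.5843, -0.1853]
V = J·q̇ = [-0.3197, 0.3361, 0.0722, -0.1205, -0.3066, -0.7631]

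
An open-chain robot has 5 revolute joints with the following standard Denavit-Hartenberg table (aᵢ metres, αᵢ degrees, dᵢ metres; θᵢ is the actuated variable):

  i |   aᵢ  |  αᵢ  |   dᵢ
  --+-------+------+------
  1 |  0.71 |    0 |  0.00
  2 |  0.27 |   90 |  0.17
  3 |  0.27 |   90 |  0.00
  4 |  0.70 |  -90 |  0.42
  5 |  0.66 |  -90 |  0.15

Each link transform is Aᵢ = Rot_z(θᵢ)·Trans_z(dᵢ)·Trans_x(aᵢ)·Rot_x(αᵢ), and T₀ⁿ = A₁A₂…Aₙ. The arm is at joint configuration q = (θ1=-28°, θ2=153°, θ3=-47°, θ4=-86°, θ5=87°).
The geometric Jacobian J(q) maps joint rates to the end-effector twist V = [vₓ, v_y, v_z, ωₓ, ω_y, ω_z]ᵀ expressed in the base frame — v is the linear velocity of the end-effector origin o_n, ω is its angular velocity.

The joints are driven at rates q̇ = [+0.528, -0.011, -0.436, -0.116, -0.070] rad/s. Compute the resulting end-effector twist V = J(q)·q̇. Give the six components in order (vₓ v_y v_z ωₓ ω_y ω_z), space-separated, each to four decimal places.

0.0869 -0.3530 -0.1590 -0.3825 -0.2224 0.6472

o_n = [-0.4041, -0.1201, -0.0113]
J₁: ẑ×o_n = [0.1201, -0.4041, 0.0000], ω = ẑ
J2: z=[0.0000, 0.0000, 1.0000] o=[0.6269, -0.3333, 0.0000] → [-0.2132, -1.0310, 0.0000, 0.0000, 0.0000, 1.0000]
J3: z=[0.8192, 0.5736, 0.0000] o=[0.4720, -0.1122, 0.1700] → [-0.1040, 0.1485, 0.4960, 0.8192, 0.5736, 0.0000]
J4: z=[0.4195, -0.5991, -0.6820] o=[0.3664, 0.0387, -0.0275] → [-0.1180, 0.5187, -0.5282, 0.4195, -0.5991, -0.6820]
J5: z=[-0.3331, 0.5973, -0.7296] o=[-0.0485, -0.5862, -0.3496] → [0.5421, 0.3721, 0.0572, -0.3331, 0.5973, -0.7296]
V = J·q̇ = [0.0869, -0.3530, -0.1590, -0.3825, -0.2224, 0.6472]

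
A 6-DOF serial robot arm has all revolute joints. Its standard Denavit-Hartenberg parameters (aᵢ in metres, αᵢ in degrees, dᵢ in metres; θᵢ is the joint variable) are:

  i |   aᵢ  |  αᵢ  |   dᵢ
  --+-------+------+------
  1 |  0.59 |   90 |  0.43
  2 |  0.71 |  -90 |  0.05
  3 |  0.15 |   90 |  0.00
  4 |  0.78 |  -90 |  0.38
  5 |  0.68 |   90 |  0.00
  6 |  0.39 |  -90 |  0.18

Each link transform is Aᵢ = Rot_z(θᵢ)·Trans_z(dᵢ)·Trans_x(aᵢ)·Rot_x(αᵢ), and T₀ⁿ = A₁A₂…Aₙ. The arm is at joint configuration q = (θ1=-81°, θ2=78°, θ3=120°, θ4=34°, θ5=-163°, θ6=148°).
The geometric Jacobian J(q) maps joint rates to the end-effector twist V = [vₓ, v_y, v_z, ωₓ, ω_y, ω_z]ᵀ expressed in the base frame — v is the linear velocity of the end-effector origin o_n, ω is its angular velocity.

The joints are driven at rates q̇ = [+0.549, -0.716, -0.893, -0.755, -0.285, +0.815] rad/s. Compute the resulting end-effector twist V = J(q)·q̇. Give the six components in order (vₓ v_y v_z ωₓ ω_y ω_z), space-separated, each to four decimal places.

o_n = [0.4705, -0.3033, 1.2921]
J₁: ẑ×o_n = [0.3033, 0.4705, -0.0000], ω = ẑ
J2: z=[-0.9877, -0.1564, 0.0000] o=[0.0923, -0.5827, 0.4300] → [-0.1349, 0.8515, -0.2168, -0.9877, -0.1564, 0.0000]
J3: z=[-0.1530, 0.9661, 0.2079] o=[0.0660, -0.7364, 1.1245] → [0.0719, 0.1097, -0.4570, -0.1530, 0.9661, 0.2079]
J4: z=[0.5220, -0.0996, 0.8471] o=[0.1919, -0.7006, 1.0511] → [-0.3606, 0.1102, 0.2352, 0.5220, -0.0996, 0.8471]
J5: z=[-0.5961, 0.6678, 0.4459] o=[0.8661, -0.1631, 1.1474] → [0.1591, -0.0902, 0.3478, -0.5961, 0.6678, 0.4459]
J6: z=[-0.6776, -0.1204, -0.7255] o=[0.5732, -0.6626, 1.5039] → [0.2862, -0.0690, -0.2558, -0.6776, -0.1204, -0.7255]
V = J·q̇ = [0.6590, -0.5632, 0.0782, 0.0674, -0.9640, -0.9946]

0.6590 -0.5632 0.0782 0.0674 -0.9640 -0.9946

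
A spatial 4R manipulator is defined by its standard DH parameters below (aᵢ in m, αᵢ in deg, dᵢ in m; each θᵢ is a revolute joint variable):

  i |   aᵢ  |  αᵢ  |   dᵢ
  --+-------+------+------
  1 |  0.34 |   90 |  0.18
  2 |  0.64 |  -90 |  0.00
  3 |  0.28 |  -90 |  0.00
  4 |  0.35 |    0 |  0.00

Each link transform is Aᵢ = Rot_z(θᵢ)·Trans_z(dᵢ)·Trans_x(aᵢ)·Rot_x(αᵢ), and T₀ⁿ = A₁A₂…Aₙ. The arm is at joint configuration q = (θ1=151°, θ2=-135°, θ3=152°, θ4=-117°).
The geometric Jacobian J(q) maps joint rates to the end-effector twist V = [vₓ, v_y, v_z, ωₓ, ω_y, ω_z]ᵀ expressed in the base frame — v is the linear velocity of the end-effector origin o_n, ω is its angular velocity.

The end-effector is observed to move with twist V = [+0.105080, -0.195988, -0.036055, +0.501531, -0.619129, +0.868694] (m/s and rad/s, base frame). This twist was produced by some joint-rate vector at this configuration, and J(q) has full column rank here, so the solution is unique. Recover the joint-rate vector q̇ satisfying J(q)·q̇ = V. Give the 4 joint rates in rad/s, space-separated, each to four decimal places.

0.2640 -0.1200 -0.9500 -0.2020

o_n = [-0.1881, 0.0393, -0.4175]
J₁: ẑ×o_n = [-0.0393, -0.1881, 0.0000], ω = ẑ
J2: z=[0.4848, 0.8746, 0.0000] o=[-0.2974, 0.1648, 0.1800] → [-0.5225, 0.2897, -0.1564, 0.4848, 0.8746, 0.0000]
J3: z=[-0.6184, 0.3428, -0.7071] o=[0.0984, -0.0546, -0.2725] → [0.0167, 0.1130, 0.0402, -0.6184, 0.3428, -0.7071]
J4: z=[0.1377, 0.9332, 0.3320] o=[-0.1182, -0.0848, -0.0977] → [-0.3395, 0.0208, 0.0823, 0.1377, 0.9332, 0.3320]
q̇ = J⁺·V = [0.2640, -0.1200, -0.9500, -0.2020]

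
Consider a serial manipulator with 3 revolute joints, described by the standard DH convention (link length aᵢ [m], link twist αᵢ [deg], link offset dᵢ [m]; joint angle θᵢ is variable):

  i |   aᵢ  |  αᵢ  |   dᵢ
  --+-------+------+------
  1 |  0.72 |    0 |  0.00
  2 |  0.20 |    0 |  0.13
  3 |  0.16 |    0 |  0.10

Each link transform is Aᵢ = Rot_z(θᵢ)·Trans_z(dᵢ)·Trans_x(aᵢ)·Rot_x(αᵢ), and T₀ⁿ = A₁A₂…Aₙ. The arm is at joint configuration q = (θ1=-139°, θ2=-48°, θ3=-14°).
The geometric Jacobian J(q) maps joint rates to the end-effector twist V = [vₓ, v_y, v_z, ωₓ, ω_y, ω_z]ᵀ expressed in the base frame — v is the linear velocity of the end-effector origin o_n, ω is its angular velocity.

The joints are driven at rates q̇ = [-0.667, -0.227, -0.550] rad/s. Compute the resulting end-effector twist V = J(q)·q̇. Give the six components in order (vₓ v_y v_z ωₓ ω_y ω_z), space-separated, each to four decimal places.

-0.2105 0.7556 0.0000 0.0000 0.0000 -1.4440

o_n = [-0.8913, -0.3906, 0.2300]
J₁: ẑ×o_n = [0.3906, -0.8913, 0.0000], ω = ẑ
J2: z=[0.0000, 0.0000, 1.0000] o=[-0.5434, -0.4724, 0.0000] → [-0.0817, -0.3479, 0.0000, 0.0000, 0.0000, 1.0000]
J3: z=[0.0000, 0.0000, 1.0000] o=[-0.7419, -0.4480, 0.1300] → [-0.0573, -0.1494, 0.0000, 0.0000, 0.0000, 1.0000]
V = J·q̇ = [-0.2105, 0.7556, 0.0000, 0.0000, 0.0000, -1.4440]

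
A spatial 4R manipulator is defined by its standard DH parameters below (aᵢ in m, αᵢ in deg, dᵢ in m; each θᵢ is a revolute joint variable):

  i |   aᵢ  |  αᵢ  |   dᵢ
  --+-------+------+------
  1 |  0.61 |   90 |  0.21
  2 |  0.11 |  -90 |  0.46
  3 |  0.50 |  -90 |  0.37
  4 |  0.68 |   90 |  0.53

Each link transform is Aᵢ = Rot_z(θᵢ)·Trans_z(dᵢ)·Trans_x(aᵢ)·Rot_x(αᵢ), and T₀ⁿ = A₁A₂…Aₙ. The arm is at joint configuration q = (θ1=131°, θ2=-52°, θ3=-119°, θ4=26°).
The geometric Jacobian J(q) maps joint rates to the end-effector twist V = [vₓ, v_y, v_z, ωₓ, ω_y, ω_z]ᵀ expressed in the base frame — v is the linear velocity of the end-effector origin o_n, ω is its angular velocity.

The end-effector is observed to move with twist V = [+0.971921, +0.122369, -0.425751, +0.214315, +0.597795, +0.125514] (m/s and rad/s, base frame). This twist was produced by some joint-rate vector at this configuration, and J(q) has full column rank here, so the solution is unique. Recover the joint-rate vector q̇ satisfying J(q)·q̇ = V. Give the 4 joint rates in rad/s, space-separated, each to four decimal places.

-0.8430 0.8710 0.8410 -0.6540

o_n = [0.8231, 1.6273, 0.2268]
J₁: ẑ×o_n = [-1.6273, 0.8231, 0.0000], ω = ẑ
J2: z=[0.7547, 0.6561, 0.0000] o=[-0.4002, 0.4604, 0.2100] → [0.0110, -0.0127, 0.0781, 0.7547, 0.6561, 0.0000]
J3: z=[-0.5170, 0.5947, 0.6157] o=[-0.0975, 0.8133, 0.1233] → [-0.4396, 0.6203, -0.9683, -0.5170, 0.5947, 0.6157]
J4: z=[0.0126, 0.7245, -0.6892] o=[0.1392, 1.2076, 0.5421] → [0.0608, -0.4674, -0.4902, 0.0126, 0.7245, -0.6892]
q̇ = J⁺·V = [-0.8430, 0.8710, 0.8410, -0.6540]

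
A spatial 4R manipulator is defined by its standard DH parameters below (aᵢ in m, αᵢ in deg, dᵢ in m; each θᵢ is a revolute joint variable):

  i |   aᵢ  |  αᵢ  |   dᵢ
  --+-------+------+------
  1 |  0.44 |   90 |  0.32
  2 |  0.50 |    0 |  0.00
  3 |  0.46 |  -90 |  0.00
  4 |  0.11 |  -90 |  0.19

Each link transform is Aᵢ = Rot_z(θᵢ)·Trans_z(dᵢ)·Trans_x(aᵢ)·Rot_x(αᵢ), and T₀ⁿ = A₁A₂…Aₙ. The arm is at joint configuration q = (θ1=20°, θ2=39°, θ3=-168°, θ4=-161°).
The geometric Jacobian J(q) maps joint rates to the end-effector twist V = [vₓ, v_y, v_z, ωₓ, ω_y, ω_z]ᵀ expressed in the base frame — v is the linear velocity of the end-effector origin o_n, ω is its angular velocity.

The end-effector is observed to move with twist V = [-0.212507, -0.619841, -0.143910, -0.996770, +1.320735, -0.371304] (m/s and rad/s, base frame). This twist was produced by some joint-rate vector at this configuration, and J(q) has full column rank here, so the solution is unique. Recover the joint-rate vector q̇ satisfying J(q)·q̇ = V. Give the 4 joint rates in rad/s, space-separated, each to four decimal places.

o_n = [0.7191, 0.2236, 0.2384]
J₁: ẑ×o_n = [-0.2236, 0.7191, 0.0000], ω = ẑ
J2: z=[0.3420, -0.9397, 0.0000] o=[0.4135, 0.1505, 0.3200] → [0.0766, 0.0279, 0.3122, 0.3420, -0.9397, 0.0000]
J3: z=[0.3420, -0.9397, 0.0000] o=[0.7786, 0.2834, 0.6347] → [0.3723, 0.1355, -0.0764, 0.3420, -0.9397, 0.0000]
J4: z=[0.7303, 0.2658, -0.6293] o=[0.5066, 0.1844, 0.2772] → [0.0144, -0.1054, -0.0278, 0.7303, 0.2658, -0.6293]
q̇ = J⁺·V = [-0.7640, -0.7260, -0.8560, -0.6240]

-0.7640 -0.7260 -0.8560 -0.6240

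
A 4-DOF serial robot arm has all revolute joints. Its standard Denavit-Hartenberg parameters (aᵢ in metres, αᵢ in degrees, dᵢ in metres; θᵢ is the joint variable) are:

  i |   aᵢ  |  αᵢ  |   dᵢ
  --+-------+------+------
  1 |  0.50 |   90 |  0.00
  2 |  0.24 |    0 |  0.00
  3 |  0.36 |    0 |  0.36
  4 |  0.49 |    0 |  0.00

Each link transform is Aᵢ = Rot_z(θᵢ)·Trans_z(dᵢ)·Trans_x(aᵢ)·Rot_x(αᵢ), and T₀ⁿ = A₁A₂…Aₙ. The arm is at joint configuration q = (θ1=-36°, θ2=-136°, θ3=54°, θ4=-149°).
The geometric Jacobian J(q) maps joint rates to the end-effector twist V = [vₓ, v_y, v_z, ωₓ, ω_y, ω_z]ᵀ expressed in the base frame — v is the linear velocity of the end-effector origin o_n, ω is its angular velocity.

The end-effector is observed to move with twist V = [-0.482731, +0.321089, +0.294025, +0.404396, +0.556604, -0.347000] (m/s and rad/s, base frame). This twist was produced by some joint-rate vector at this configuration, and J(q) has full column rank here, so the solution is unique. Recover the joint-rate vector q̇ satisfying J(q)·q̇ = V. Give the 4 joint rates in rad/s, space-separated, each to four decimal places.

o_n = [-0.1557, -0.3319, -0.1424]
J₁: ẑ×o_n = [0.3319, -0.1557, 0.0000], ω = ẑ
J2: z=[-0.5878, -0.8090, 0.0000] o=[0.4045, -0.2939, 0.0000] → [0.1152, -0.0837, -0.4309, -0.5878, -0.8090, 0.0000]
J3: z=[-0.5878, -0.8090, 0.0000] o=[0.2648, -0.1924, -0.1667] → [-0.0197, 0.0143, -0.2583, -0.5878, -0.8090, 0.0000]
J4: z=[-0.5878, -0.8090, 0.0000] o=[0.0938, -0.5131, -0.5232] → [-0.3081, 0.2238, -0.3084, -0.5878, -0.8090, 0.0000]
q̇ = J⁺·V = [-0.3470, -0.9310, -0.6430, 0.8860]

-0.3470 -0.9310 -0.6430 0.8860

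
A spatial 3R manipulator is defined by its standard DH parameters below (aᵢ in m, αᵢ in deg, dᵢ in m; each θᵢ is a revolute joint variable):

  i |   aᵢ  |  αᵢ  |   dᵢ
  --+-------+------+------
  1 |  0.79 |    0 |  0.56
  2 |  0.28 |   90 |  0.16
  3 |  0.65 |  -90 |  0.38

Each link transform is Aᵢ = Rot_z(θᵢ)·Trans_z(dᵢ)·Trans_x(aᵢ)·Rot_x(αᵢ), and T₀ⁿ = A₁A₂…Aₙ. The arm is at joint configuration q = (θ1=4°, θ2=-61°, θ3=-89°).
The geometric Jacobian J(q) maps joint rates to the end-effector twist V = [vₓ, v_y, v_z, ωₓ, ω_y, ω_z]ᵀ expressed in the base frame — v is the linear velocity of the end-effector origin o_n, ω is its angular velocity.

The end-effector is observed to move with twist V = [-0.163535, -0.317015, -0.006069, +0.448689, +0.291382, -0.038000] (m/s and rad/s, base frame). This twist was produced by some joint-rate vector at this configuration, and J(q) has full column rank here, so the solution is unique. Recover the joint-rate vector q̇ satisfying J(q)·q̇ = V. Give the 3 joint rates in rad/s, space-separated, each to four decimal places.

o_n = [0.6281, -0.3962, 0.0701]
J₁: ẑ×o_n = [0.3962, 0.6281, -0.0000], ω = ẑ
J2: z=[0.0000, 0.0000, 1.0000] o=[0.7881, 0.0551, 0.5600] → [0.4513, -0.1600, 0.0000, 0.0000, 0.0000, 1.0000]
J3: z=[-0.8387, -0.5446, 0.0000] o=[0.9406, -0.1797, 0.7200] → [0.3540, -0.5451, 0.0113, -0.8387, -0.5446, 0.0000]
q̇ = J⁺·V = [-0.7800, 0.7420, -0.5350]

-0.7800 0.7420 -0.5350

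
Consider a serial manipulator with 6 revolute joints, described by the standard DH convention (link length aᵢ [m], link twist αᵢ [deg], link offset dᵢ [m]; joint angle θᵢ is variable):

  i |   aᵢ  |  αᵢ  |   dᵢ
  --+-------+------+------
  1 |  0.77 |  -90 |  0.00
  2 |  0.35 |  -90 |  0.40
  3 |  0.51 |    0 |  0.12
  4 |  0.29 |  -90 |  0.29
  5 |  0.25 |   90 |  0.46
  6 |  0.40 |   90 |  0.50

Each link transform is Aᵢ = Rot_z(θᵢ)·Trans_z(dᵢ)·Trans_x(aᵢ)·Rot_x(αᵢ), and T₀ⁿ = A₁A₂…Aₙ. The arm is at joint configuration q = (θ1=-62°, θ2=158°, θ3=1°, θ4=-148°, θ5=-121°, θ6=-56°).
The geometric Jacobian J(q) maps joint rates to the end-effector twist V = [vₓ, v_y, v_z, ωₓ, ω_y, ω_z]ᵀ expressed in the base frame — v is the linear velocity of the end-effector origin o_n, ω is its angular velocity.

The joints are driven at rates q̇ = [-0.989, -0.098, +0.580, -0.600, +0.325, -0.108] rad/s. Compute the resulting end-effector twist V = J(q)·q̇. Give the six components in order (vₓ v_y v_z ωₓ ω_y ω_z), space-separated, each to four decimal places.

0.4139 -0.0959 0.0671 0.1491 0.1988 -0.9932

o_n = [-0.0247, 0.6651, 0.0493]
J₁: ẑ×o_n = [-0.6651, -0.0247, 0.0000], ω = ẑ
J2: z=[0.8829, 0.4695, 0.0000] o=[0.3615, -0.6799, 0.0000] → [0.0232, -0.0435, 1.3688, 0.8829, 0.4695, 0.0000]
J3: z=[-0.1759, 0.3308, 0.9272] o=[0.5623, -0.2056, -0.1311] → [-0.7476, -0.5125, 0.0410, -0.1759, 0.3308, 0.9272]
J4: z=[-0.1759, 0.3308, 0.9272] o=[0.3114, 0.2474, -0.2109] → [-0.3012, -0.2659, 0.0377, -0.1759, 0.3308, 0.9272]
J5: z=[0.5034, 0.8396, -0.2040] o=[0.5057, 0.2184, 0.1491] → [0.0073, 0.1585, 0.6702, 0.5034, 0.8396, -0.2040]
J6: z=[-0.6345, 0.1990, -0.7468] o=[0.5907, 0.7310, 0.2135] → [-0.0819, 0.3554, 0.1643, -0.6345, 0.1990, -0.7468]
V = J·q̇ = [0.4139, -0.0959, 0.0671, 0.1491, 0.1988, -0.9932]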